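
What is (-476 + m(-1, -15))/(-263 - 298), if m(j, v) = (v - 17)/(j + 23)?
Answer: 5252/6171 ≈ 0.85108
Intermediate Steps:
m(j, v) = (-17 + v)/(23 + j)
(-476 + m(-1, -15))/(-263 - 298) = (-476 + (-17 - 15)/(23 - 1))/(-263 - 298) = (-476 - 32/22)/(-561) = (-476 + (1/22)*(-32))*(-1/561) = (-476 - 16/11)*(-1/561) = -5252/11*(-1/561) = 5252/6171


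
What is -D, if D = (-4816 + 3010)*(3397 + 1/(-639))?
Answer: 1306750564/213 ≈ 6.1350e+6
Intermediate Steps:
D = -1306750564/213 (D = -1806*(3397 - 1/639) = -1806*2170682/639 = -1306750564/213 ≈ -6.1350e+6)
-D = -1*(-1306750564/213) = 1306750564/213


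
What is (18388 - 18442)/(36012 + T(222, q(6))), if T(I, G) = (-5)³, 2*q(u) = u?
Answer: -54/35887 ≈ -0.0015047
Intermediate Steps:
q(u) = u/2
T(I, G) = -125
(18388 - 18442)/(36012 + T(222, q(6))) = (18388 - 18442)/(36012 - 125) = -54/35887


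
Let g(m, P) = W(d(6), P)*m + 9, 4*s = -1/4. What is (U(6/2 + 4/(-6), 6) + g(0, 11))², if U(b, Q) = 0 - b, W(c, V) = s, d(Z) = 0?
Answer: 400/9 ≈ 44.444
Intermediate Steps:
s = -1/16 (s = (-1/4)/4 = (-1*¼)/4 = (¼)*(-¼) = -1/16 ≈ -0.062500)
W(c, V) = -1/16
U(b, Q) = -b
g(m, P) = 9 - m/16 (g(m, P) = -m/16 + 9 = 9 - m/16)
(U(6/2 + 4/(-6), 6) + g(0, 11))² = (-(6/2 + 4/(-6)) + (9 - 1/16*0))² = (-(6*(½) + 4*(-⅙)) + (9 + 0))² = (-(3 - ⅔) + 9)² = (-1*7/3 + 9)² = (-7/3 + 9)² = (20/3)² = 400/9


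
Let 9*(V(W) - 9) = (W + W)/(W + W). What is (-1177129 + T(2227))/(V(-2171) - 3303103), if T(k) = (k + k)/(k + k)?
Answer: 10594152/29727845 ≈ 0.35637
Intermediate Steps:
T(k) = 1 (T(k) = (2*k)/((2*k)) = (2*k)*(1/(2*k)) = 1)
V(W) = 82/9 (V(W) = 9 + ((W + W)/(W + W))/9 = 9 + ((2*W)/((2*W)))/9 = 9 + ((2*W)*(1/(2*W)))/9 = 9 + (1/9)*1 = 9 + 1/9 = 82/9)
(-1177129 + T(2227))/(V(-2171) - 3303103) = (-1177129 + 1)/(82/9 - 3303103) = -1177128/(-29727845/9) = -1177128*(-9/29727845) = 10594152/29727845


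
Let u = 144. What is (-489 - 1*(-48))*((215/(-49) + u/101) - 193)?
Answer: 8728344/101 ≈ 86419.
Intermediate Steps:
(-489 - 1*(-48))*((215/(-49) + u/101) - 193) = (-489 - 1*(-48))*((215/(-49) + 144/101) - 193) = (-489 + 48)*((215*(-1/49) + 144*(1/101)) - 193) = -441*((-215/49 + 144/101) - 193) = -441*(-14659/4949 - 193) = -441*(-969816/4949) = 8728344/101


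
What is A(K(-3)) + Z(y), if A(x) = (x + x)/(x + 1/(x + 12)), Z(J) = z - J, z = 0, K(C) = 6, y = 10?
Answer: -874/109 ≈ -8.0183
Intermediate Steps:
Z(J) = -J (Z(J) = 0 - J = -J)
A(x) = 2*x/(x + 1/(12 + x)) (A(x) = (2*x)/(x + 1/(12 + x)) = 2*x/(x + 1/(12 + x)))
A(K(-3)) + Z(y) = 2*6*(12 + 6)/(1 + 6**2 + 12*6) - 1*10 = 2*6*18/(1 + 36 + 72) - 10 = 2*6*18/109 - 10 = 2*6*(1/109)*18 - 10 = 216/109 - 10 = -874/109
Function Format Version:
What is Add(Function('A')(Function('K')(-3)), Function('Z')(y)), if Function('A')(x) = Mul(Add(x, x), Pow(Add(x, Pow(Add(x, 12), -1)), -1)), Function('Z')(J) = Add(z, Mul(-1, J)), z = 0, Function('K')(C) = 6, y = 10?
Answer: Rational(-874, 109) ≈ -8.0183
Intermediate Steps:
Function('Z')(J) = Mul(-1, J) (Function('Z')(J) = Add(0, Mul(-1, J)) = Mul(-1, J))
Function('A')(x) = Mul(2, x, Pow(Add(x, Pow(Add(12, x), -1)), -1)) (Function('A')(x) = Mul(Mul(2, x), Pow(Add(x, Pow(Add(12, x), -1)), -1)) = Mul(2, x, Pow(Add(x, Pow(Add(12, x), -1)), -1)))
Add(Function('A')(Function('K')(-3)), Function('Z')(y)) = Add(Mul(2, 6, Pow(Add(1, Pow(6, 2), Mul(12, 6)), -1), Add(12, 6)), Mul(-1, 10)) = Add(Mul(2, 6, Pow(Add(1, 36, 72), -1), 18), -10) = Add(Mul(2, 6, Pow(109, -1), 18), -10) = Add(Mul(2, 6, Rational(1, 109), 18), -10) = Add(Rational(216, 109), -10) = Rational(-874, 109)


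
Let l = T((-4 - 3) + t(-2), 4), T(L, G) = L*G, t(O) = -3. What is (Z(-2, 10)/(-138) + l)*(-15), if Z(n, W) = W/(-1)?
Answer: 13775/23 ≈ 598.91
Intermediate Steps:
Z(n, W) = -W (Z(n, W) = W*(-1) = -W)
T(L, G) = G*L
l = -40 (l = 4*((-4 - 3) - 3) = 4*(-7 - 3) = 4*(-10) = -40)
(Z(-2, 10)/(-138) + l)*(-15) = (-1*10/(-138) - 40)*(-15) = (-10*(-1/138) - 40)*(-15) = (5/69 - 40)*(-15) = -2755/69*(-15) = 13775/23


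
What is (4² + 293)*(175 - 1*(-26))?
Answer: 62109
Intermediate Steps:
(4² + 293)*(175 - 1*(-26)) = (16 + 293)*(175 + 26) = 309*201 = 62109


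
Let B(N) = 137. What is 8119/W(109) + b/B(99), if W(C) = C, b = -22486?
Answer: -1338671/14933 ≈ -89.645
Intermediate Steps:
8119/W(109) + b/B(99) = 8119/109 - 22486/137 = -1338671/14933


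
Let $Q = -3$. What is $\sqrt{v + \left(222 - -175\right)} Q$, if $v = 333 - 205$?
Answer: $- 15 \sqrt{21} \approx -68.739$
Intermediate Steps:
$v = 128$
$\sqrt{v + \left(222 - -175\right)} Q = \sqrt{128 + \left(222 - -175\right)} \left(-3\right) = \sqrt{128 + \left(222 + 175\right)} \left(-3\right) = \sqrt{128 + 397} \left(-3\right) = \sqrt{525} \left(-3\right) = 5 \sqrt{21} \left(-3\right) = - 15 \sqrt{21}$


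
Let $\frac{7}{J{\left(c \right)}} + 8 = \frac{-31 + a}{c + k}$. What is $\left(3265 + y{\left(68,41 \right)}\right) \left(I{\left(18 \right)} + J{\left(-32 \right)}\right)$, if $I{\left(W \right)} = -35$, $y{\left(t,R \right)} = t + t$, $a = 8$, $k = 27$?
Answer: $- \frac{2142630}{17} \approx -1.2604 \cdot 10^{5}$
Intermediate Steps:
$y{\left(t,R \right)} = 2 t$
$J{\left(c \right)} = \frac{7}{-8 - \frac{23}{27 + c}}$ ($J{\left(c \right)} = \frac{7}{-8 + \frac{-31 + 8}{c + 27}} = \frac{7}{-8 - \frac{23}{27 + c}}$)
$\left(3265 + y{\left(68,41 \right)}\right) \left(I{\left(18 \right)} + J{\left(-32 \right)}\right) = \left(3265 + 2 \cdot 68\right) \left(-35 + \frac{7 \left(-27 - -32\right)}{239 + 8 \left(-32\right)}\right) = \left(3265 + 136\right) \left(-35 + \frac{7 \left(-27 + 32\right)}{239 - 256}\right) = 3401 \left(-35 + 7 \frac{1}{-17} \cdot 5\right) = 3401 \left(-35 + 7 \left(- \frac{1}{17}\right) 5\right) = 3401 \left(-35 - \frac{35}{17}\right) = 3401 \left(- \frac{630}{17}\right) = - \frac{2142630}{17}$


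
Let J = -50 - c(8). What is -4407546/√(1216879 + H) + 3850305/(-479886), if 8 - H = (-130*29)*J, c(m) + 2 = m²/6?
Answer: -1283435/159962 - 4407546*√8961423/2987141 ≈ -4425.0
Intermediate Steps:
c(m) = -2 + m²/6
J = -176/3 (J = -50 - (-2 + (⅙)*8²) = -50 - (-2 + (⅙)*64) = -50 - (-2 + 32/3) = -50 - 1*26/3 = -50 - 26/3 = -176/3 ≈ -58.667)
H = -663496/3 (H = 8 - (-130*29)*(-176)/3 = 8 - (-3770)*(-176)/3 = 8 - 1*663520/3 = 8 - 663520/3 = -663496/3 ≈ -2.2117e+5)
-4407546/√(1216879 + H) + 3850305/(-479886) = -4407546/√(1216879 - 663496/3) + 3850305/(-479886) = -4407546*√8961423/2987141 + 3850305*(-1/479886) = -4407546*√8961423/2987141 - 1283435/159962 = -1283435/159962 - 4407546*√8961423/2987141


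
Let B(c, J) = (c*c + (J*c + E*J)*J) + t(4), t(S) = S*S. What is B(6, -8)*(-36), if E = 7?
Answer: -31824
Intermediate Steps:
t(S) = S**2
B(c, J) = 16 + c**2 + J*(7*J + J*c) (B(c, J) = (c*c + (J*c + 7*J)*J) + 4**2 = (c**2 + (7*J + J*c)*J) + 16 = (c**2 + J*(7*J + J*c)) + 16 = 16 + c**2 + J*(7*J + J*c))
B(6, -8)*(-36) = (16 + 6**2 + 7*(-8)**2 + 6*(-8)**2)*(-36) = (16 + 36 + 7*64 + 6*64)*(-36) = (16 + 36 + 448 + 384)*(-36) = 884*(-36) = -31824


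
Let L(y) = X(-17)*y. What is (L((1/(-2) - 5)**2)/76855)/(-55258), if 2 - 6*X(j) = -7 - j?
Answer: 121/12740560770 ≈ 9.4972e-9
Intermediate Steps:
X(j) = 3/2 + j/6 (X(j) = 1/3 - (-7 - j)/6 = 1/3 + (7/6 + j/6) = 3/2 + j/6)
L(y) = -4*y/3 (L(y) = (3/2 + (1/6)*(-17))*y = (3/2 - 17/6)*y = -4*y/3)
(L((1/(-2) - 5)**2)/76855)/(-55258) = (-4*(1/(-2) - 5)**2/3/76855)/(-55258) = (-4*(-1/2 - 5)**2/3*(1/76855))*(-1/55258) = (-4*(-11/2)**2/3*(1/76855))*(-1/55258) = (-4/3*121/4*(1/76855))*(-1/55258) = -121/3*1/76855*(-1/55258) = -121/230565*(-1/55258) = 121/12740560770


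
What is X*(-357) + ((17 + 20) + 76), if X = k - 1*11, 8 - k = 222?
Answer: 80438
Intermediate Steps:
k = -214 (k = 8 - 1*222 = 8 - 222 = -214)
X = -225 (X = -214 - 1*11 = -214 - 11 = -225)
X*(-357) + ((17 + 20) + 76) = -225*(-357) + ((17 + 20) + 76) = 80325 + (37 + 76) = 80325 + 113 = 80438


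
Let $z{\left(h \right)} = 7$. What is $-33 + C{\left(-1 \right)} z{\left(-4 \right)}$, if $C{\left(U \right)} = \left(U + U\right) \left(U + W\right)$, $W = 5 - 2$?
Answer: $-61$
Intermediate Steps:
$W = 3$ ($W = 5 - 2 = 3$)
$C{\left(U \right)} = 2 U \left(3 + U\right)$ ($C{\left(U \right)} = \left(U + U\right) \left(U + 3\right) = 2 U \left(3 + U\right)$)
$-33 + C{\left(-1 \right)} z{\left(-4 \right)} = -33 + 2 \left(-1\right) \left(3 - 1\right) 7 = -33 + 2 \left(-1\right) 2 \cdot 7 = -33 - 28 = -61$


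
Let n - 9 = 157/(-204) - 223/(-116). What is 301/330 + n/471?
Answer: 71544863/76626990 ≈ 0.93368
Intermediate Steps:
n = 15016/1479 (n = 9 + (157/(-204) - 223/(-116)) = 9 + (157*(-1/204) - 223*(-1/116)) = 9 + (-157/204 + 223/116) = 9 + 1705/1479 = 15016/1479 ≈ 10.153)
301/330 + n/471 = 301/330 + (15016/1479)/471 = 301*(1/330) + (15016/1479)*(1/471) = 301/330 + 15016/696609 = 71544863/76626990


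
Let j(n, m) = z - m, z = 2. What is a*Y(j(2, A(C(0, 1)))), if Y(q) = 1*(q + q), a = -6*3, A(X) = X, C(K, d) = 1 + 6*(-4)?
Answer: -900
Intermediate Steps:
C(K, d) = -23 (C(K, d) = 1 - 24 = -23)
a = -18
j(n, m) = 2 - m
Y(q) = 2*q (Y(q) = 1*(2*q) = 2*q)
a*Y(j(2, A(C(0, 1)))) = -36*(2 - 1*(-23)) = -36*(2 + 23) = -36*25 = -18*50 = -900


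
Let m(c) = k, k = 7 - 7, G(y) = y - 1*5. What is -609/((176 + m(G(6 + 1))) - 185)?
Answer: 203/3 ≈ 67.667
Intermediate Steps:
G(y) = -5 + y (G(y) = y - 5 = -5 + y)
k = 0
m(c) = 0
-609/((176 + m(G(6 + 1))) - 185) = -609/((176 + 0) - 185) = -609/(176 - 185) = -609/(-9) = -609*(-⅑) = 203/3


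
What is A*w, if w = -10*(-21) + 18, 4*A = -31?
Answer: -1767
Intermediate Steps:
A = -31/4 (A = (1/4)*(-31) = -31/4 ≈ -7.7500)
w = 228 (w = 210 + 18 = 228)
A*w = -31/4*228 = -1767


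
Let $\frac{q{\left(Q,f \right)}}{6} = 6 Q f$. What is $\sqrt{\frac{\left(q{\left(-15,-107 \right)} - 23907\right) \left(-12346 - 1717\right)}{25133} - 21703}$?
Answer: $\frac{i \sqrt{15277417714}}{613} \approx 201.63 i$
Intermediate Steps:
$q{\left(Q,f \right)} = 36 Q f$ ($q{\left(Q,f \right)} = 6 \cdot 6 Q f = 36 Q f$)
$\sqrt{\frac{\left(q{\left(-15,-107 \right)} - 23907\right) \left(-12346 - 1717\right)}{25133} - 21703} = \sqrt{\frac{\left(36 \left(-15\right) \left(-107\right) - 23907\right) \left(-12346 - 1717\right)}{25133} - 21703} = \sqrt{\left(57780 - 23907\right) \left(-14063\right) \frac{1}{25133} - 21703} = \sqrt{33873 \left(-14063\right) \frac{1}{25133} - 21703} = \sqrt{\left(-476355999\right) \frac{1}{25133} - 21703} = \sqrt{- \frac{11618439}{613} - 21703} = \sqrt{- \frac{24922378}{613}} = \frac{i \sqrt{15277417714}}{613}$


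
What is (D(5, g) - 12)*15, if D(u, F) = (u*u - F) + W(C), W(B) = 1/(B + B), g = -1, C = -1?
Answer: 405/2 ≈ 202.50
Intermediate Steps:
W(B) = 1/(2*B)
D(u, F) = -1/2 + u**2 - F (D(u, F) = (u*u - F) + (1/2)/(-1) = (u**2 - F) + (1/2)*(-1) = (u**2 - F) - 1/2 = -1/2 + u**2 - F)
(D(5, g) - 12)*15 = ((-1/2 + 5**2 - 1*(-1)) - 12)*15 = ((-1/2 + 25 + 1) - 12)*15 = (51/2 - 12)*15 = (27/2)*15 = 405/2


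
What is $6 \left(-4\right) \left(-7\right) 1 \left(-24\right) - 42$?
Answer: $-4074$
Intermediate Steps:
$6 \left(-4\right) \left(-7\right) 1 \left(-24\right) - 42 = \left(-24\right) \left(-7\right) \left(-24\right) - 42 = 168 \left(-24\right) - 42 = -4032 - 42 = -4074$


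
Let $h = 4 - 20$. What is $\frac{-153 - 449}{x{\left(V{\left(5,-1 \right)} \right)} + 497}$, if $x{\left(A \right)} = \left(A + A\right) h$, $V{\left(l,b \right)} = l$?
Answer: $- \frac{602}{337} \approx -1.7864$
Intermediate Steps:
$h = -16$ ($h = 4 - 20 = -16$)
$x{\left(A \right)} = - 32 A$ ($x{\left(A \right)} = \left(A + A\right) \left(-16\right) = 2 A \left(-16\right) = - 32 A$)
$\frac{-153 - 449}{x{\left(V{\left(5,-1 \right)} \right)} + 497} = \frac{-153 - 449}{\left(-32\right) 5 + 497} = - \frac{602}{-160 + 497} = - \frac{602}{337}$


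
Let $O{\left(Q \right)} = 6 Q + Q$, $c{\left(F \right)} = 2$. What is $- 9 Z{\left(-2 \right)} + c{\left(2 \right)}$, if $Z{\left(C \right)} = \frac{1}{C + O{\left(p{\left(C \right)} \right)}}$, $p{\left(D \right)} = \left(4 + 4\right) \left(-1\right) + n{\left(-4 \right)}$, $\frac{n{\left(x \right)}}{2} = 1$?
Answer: $\frac{97}{44} \approx 2.2045$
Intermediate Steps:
$n{\left(x \right)} = 2$ ($n{\left(x \right)} = 2 \cdot 1 = 2$)
$p{\left(D \right)} = -6$ ($p{\left(D \right)} = \left(4 + 4\right) \left(-1\right) + 2 = 8 \left(-1\right) + 2 = -8 + 2 = -6$)
$O{\left(Q \right)} = 7 Q$
$Z{\left(C \right)} = \frac{1}{-42 + C}$ ($Z{\left(C \right)} = \frac{1}{C + 7 \left(-6\right)} = \frac{1}{C - 42} = \frac{1}{-42 + C}$)
$- 9 Z{\left(-2 \right)} + c{\left(2 \right)} = - \frac{9}{-42 - 2} + 2 = - \frac{9}{-44} + 2 = \left(-9\right) \left(- \frac{1}{44}\right) + 2 = \frac{9}{44} + 2 = \frac{97}{44}$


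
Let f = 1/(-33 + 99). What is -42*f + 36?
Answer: 389/11 ≈ 35.364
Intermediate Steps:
f = 1/66 ≈ 0.015152
-42*f + 36 = -42*1/66 + 36 = -7/11 + 36 = 389/11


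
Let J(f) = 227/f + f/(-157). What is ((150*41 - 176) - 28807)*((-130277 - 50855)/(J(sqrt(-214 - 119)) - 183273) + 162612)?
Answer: 1095984*(-121864143*sqrt(37) + 10820195646142*I)/(-3193898571*I + 35972*sqrt(37)) ≈ -3.7129e+9 + 1.546*I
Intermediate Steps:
J(f) = 227/f - f/157 (J(f) = 227/f + f*(-1/157) = 227/f - f/157)
((150*41 - 176) - 28807)*((-130277 - 50855)/(J(sqrt(-214 - 119)) - 183273) + 162612) = ((150*41 - 176) - 28807)*((-130277 - 50855)/((227/(sqrt(-214 - 119)) - sqrt(-214 - 119)/157) - 183273) + 162612) = ((6150 - 176) - 28807)*(-181132/((227/(sqrt(-333)) - 3*I*sqrt(37)/157) - 183273) + 162612) = (5974 - 28807)*(-181132/((227/((3*I*sqrt(37))) - 3*I*sqrt(37)/157) - 183273) + 162612) = -22833*(-181132/((227*(-I*sqrt(37)/111) - 3*I*sqrt(37)/157) - 183273) + 162612) = -22833*(-181132/((-227*I*sqrt(37)/111 - 3*I*sqrt(37)/157) - 183273) + 162612) = -22833*(-181132/(-35972*I*sqrt(37)/17427 - 183273) + 162612) = -22833*(-181132/(-183273 - 35972*I*sqrt(37)/17427) + 162612) = -22833*(162612 - 181132/(-183273 - 35972*I*sqrt(37)/17427)) = -3712919796 + 4135786956/(-183273 - 35972*I*sqrt(37)/17427)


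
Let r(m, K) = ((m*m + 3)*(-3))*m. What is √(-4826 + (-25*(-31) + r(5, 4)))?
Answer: I*√4471 ≈ 66.865*I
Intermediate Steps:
r(m, K) = m*(-9 - 3*m²) (r(m, K) = ((m² + 3)*(-3))*m = ((3 + m²)*(-3))*m = (-9 - 3*m²)*m = m*(-9 - 3*m²))
√(-4826 + (-25*(-31) + r(5, 4))) = √(-4826 + (-25*(-31) - 3*5*(3 + 5²))) = √(-4826 + (775 - 3*5*(3 + 25))) = √(-4826 + (775 - 3*5*28)) = √(-4826 + (775 - 420)) = √(-4826 + 355) = √(-4471) = I*√4471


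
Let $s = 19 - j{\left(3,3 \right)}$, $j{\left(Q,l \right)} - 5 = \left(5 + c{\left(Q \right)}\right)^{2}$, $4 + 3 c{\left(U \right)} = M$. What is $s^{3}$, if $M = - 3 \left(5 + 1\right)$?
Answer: $\frac{456533}{729} \approx 626.25$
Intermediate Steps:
$M = -18$ ($M = \left(-3\right) 6 = -18$)
$c{\left(U \right)} = - \frac{22}{3}$ ($c{\left(U \right)} = - \frac{4}{3} + \frac{1}{3} \left(-18\right) = - \frac{4}{3} - 6 = - \frac{22}{3}$)
$j{\left(Q,l \right)} = \frac{94}{9}$ ($j{\left(Q,l \right)} = 5 + \left(5 - \frac{22}{3}\right)^{2} = 5 + \left(- \frac{7}{3}\right)^{2} = 5 + \frac{49}{9} = \frac{94}{9}$)
$s = \frac{77}{9}$ ($s = 19 - \frac{94}{9} = \frac{77}{9} \approx 8.5556$)
$s^{3} = \left(\frac{77}{9}\right)^{3} = \frac{456533}{729}$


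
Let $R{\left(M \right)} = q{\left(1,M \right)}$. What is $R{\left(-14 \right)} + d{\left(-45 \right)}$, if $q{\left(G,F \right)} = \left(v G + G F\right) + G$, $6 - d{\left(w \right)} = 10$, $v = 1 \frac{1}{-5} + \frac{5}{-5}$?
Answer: $- \frac{91}{5} \approx -18.2$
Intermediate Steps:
$v = - \frac{6}{5}$ ($v = 1 \left(- \frac{1}{5}\right) + 5 \left(- \frac{1}{5}\right) = - \frac{1}{5} - 1 = - \frac{6}{5} \approx -1.2$)
$d{\left(w \right)} = -4$ ($d{\left(w \right)} = 6 - 10 = -4$)
$q{\left(G,F \right)} = - \frac{G}{5} + F G$ ($q{\left(G,F \right)} = \left(- \frac{6 G}{5} + G F\right) + G = \left(- \frac{6 G}{5} + F G\right) + G = - \frac{G}{5} + F G$)
$R{\left(M \right)} = - \frac{1}{5} + M$ ($R{\left(M \right)} = 1 \left(- \frac{1}{5} + M\right) = - \frac{1}{5} + M$)
$R{\left(-14 \right)} + d{\left(-45 \right)} = \left(- \frac{1}{5} - 14\right) - 4 = - \frac{71}{5} - 4 = - \frac{91}{5}$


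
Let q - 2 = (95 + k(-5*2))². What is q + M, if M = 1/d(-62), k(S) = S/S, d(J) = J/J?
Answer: 9219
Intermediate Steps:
d(J) = 1
k(S) = 1
M = 1 (M = 1/1 = 1)
q = 9218 (q = 2 + (95 + 1)² = 2 + 96² = 2 + 9216 = 9218)
q + M = 9218 + 1 = 9219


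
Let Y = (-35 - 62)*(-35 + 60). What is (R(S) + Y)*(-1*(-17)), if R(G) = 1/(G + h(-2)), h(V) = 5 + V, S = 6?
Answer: -371008/9 ≈ -41223.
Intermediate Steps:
Y = -2425 (Y = -97*25 = -2425)
R(G) = 1/(3 + G) (R(G) = 1/(G + (5 - 2)) = 1/(G + 3) = 1/(3 + G))
(R(S) + Y)*(-1*(-17)) = (1/(3 + 6) - 2425)*(-1*(-17)) = (1/9 - 2425)*17 = -21824/9*17 = -371008/9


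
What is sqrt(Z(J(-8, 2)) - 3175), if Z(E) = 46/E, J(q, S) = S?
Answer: 4*I*sqrt(197) ≈ 56.143*I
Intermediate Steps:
sqrt(Z(J(-8, 2)) - 3175) = sqrt(46/2 - 3175) = sqrt(46*(1/2) - 3175) = sqrt(23 - 3175) = sqrt(-3152) = 4*I*sqrt(197)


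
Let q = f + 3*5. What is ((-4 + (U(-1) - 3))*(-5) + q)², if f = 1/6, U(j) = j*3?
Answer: 152881/36 ≈ 4246.7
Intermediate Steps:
U(j) = 3*j
f = ⅙ (f = 1*(⅙) = ⅙ ≈ 0.16667)
q = 91/6 (q = ⅙ + 3*5 = ⅙ + 15 = 91/6 ≈ 15.167)
((-4 + (U(-1) - 3))*(-5) + q)² = ((-4 + (3*(-1) - 3))*(-5) + 91/6)² = ((-4 + (-3 - 3))*(-5) + 91/6)² = ((-4 - 6)*(-5) + 91/6)² = (-10*(-5) + 91/6)² = (50 + 91/6)² = (391/6)² = 152881/36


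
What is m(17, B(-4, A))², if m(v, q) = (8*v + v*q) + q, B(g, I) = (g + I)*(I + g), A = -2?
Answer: 614656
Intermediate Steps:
B(g, I) = (I + g)² (B(g, I) = (I + g)*(I + g) = (I + g)²)
m(v, q) = q + 8*v + q*v (m(v, q) = (8*v + q*v) + q = q + 8*v + q*v)
m(17, B(-4, A))² = ((-2 - 4)² + 8*17 + (-2 - 4)²*17)² = ((-6)² + 136 + (-6)²*17)² = (36 + 136 + 36*17)² = (36 + 136 + 612)² = 784² = 614656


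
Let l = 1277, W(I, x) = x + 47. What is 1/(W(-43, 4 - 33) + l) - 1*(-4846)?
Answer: 6275571/1295 ≈ 4846.0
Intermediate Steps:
W(I, x) = 47 + x
1/(W(-43, 4 - 33) + l) - 1*(-4846) = 1/((47 + (4 - 33)) + 1277) - 1*(-4846) = 1/((47 - 29) + 1277) + 4846 = 1/(18 + 1277) + 4846 = 1/1295 + 4846 = 6275571/1295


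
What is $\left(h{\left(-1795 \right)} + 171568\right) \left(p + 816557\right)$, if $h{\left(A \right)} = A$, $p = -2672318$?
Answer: $-315058112253$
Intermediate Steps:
$\left(h{\left(-1795 \right)} + 171568\right) \left(p + 816557\right) = \left(-1795 + 171568\right) \left(-2672318 + 816557\right) = 169773 \left(-1855761\right) = -315058112253$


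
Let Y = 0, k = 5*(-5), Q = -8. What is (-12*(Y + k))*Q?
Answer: -2400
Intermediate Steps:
k = -25
(-12*(Y + k))*Q = -12*(0 - 25)*(-8) = -12*(-25)*(-8) = 300*(-8) = -2400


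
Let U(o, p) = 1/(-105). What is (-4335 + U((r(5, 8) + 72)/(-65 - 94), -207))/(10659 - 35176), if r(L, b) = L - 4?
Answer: 455176/2574285 ≈ 0.17682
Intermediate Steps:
r(L, b) = -4 + L
U(o, p) = -1/105
(-4335 + U((r(5, 8) + 72)/(-65 - 94), -207))/(10659 - 35176) = (-4335 - 1/105)/(10659 - 35176) = -455176/105/(-24517) = -455176/105*(-1/24517) = 455176/2574285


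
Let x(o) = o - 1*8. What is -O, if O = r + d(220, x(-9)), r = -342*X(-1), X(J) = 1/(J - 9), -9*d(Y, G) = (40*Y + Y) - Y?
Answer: 42461/45 ≈ 943.58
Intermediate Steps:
x(o) = -8 + o (x(o) = o - 8 = -8 + o)
d(Y, G) = -40*Y/9 (d(Y, G) = -((40*Y + Y) - Y)/9 = -(41*Y - Y)/9 = -40*Y/9)
X(J) = 1/(-9 + J)
r = 171/5 (r = -342/(-9 - 1) = -342/(-10) = -342*(-⅒) = 171/5 ≈ 34.200)
O = -42461/45 (O = 171/5 - 40/9*220 = 171/5 - 8800/9 = -42461/45 ≈ -943.58)
-O = -1*(-42461/45) = 42461/45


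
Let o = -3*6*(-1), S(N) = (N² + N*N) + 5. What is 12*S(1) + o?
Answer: 102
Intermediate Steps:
S(N) = 5 + 2*N² (S(N) = (N² + N²) + 5 = 2*N² + 5 = 5 + 2*N²)
o = 18 (o = -18*(-1) = 18)
12*S(1) + o = 12*(5 + 2*1²) + 18 = 12*(5 + 2*1) + 18 = 12*(5 + 2) + 18 = 12*7 + 18 = 84 + 18 = 102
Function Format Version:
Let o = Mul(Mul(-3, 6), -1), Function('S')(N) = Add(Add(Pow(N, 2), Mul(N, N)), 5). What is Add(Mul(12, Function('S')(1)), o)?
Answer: 102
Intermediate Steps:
Function('S')(N) = Add(5, Mul(2, Pow(N, 2))) (Function('S')(N) = Add(Add(Pow(N, 2), Pow(N, 2)), 5) = Add(Mul(2, Pow(N, 2)), 5) = Add(5, Mul(2, Pow(N, 2))))
o = 18 (o = Mul(-18, -1) = 18)
Add(Mul(12, Function('S')(1)), o) = Add(Mul(12, Add(5, Mul(2, Pow(1, 2)))), 18) = Add(Mul(12, Add(5, Mul(2, 1))), 18) = Add(Mul(12, Add(5, 2)), 18) = Add(Mul(12, 7), 18) = Add(84, 18) = 102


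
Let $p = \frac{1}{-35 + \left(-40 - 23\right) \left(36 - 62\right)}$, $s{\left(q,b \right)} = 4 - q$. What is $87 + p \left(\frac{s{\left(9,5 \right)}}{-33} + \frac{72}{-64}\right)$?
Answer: $\frac{36817447}{423192} \approx 86.999$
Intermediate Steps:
$p = \frac{1}{1603}$ ($p = \frac{1}{-35 - -1638} = \frac{1}{-35 + 1638} = \frac{1}{1603} \approx 0.00062383$)
$87 + p \left(\frac{s{\left(9,5 \right)}}{-33} + \frac{72}{-64}\right) = 87 + \frac{\frac{4 - 9}{-33} + \frac{72}{-64}}{1603} = 87 + \frac{\left(4 - 9\right) \left(- \frac{1}{33}\right) + 72 \left(- \frac{1}{64}\right)}{1603} = 87 + \frac{\left(-5\right) \left(- \frac{1}{33}\right) - \frac{9}{8}}{1603} = 87 + \frac{\frac{5}{33} - \frac{9}{8}}{1603} = 87 + \frac{1}{1603} \left(- \frac{257}{264}\right) = 87 - \frac{257}{423192} = \frac{36817447}{423192}$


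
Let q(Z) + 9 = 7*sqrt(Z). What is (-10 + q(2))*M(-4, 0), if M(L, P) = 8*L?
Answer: 608 - 224*sqrt(2) ≈ 291.22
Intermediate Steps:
q(Z) = -9 + 7*sqrt(Z)
(-10 + q(2))*M(-4, 0) = (-10 + (-9 + 7*sqrt(2)))*(8*(-4)) = (-19 + 7*sqrt(2))*(-32) = 608 - 224*sqrt(2)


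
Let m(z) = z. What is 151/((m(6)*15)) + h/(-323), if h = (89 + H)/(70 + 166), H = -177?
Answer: 2879587/1715130 ≈ 1.6789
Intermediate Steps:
h = -22/59 (h = (89 - 177)/(70 + 166) = -88/236 = -88*1/236 = -22/59 ≈ -0.37288)
151/((m(6)*15)) + h/(-323) = 151/((6*15)) - 22/59/(-323) = 151/90 - 22/59*(-1/323) = 151*(1/90) + 22/19057 = 151/90 + 22/19057 = 2879587/1715130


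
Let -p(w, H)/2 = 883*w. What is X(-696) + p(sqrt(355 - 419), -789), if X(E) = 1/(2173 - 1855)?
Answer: 1/318 - 14128*I ≈ 0.0031447 - 14128.0*I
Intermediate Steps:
p(w, H) = -1766*w
X(E) = 1/318
X(-696) + p(sqrt(355 - 419), -789) = 1/318 - 1766*sqrt(355 - 419) = 1/318 - 14128*I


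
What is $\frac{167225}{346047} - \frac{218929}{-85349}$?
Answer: $\frac{90032210188}{29534765403} \approx 3.0483$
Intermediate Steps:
$\frac{167225}{346047} - \frac{218929}{-85349} = 167225 \cdot \frac{1}{346047} - - \frac{218929}{85349} = \frac{167225}{346047} + \frac{218929}{85349} = \frac{90032210188}{29534765403}$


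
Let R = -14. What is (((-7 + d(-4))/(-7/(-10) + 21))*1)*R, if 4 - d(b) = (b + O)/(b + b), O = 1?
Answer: 135/62 ≈ 2.1774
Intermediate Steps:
d(b) = 4 - (1 + b)/(2*b) (d(b) = 4 - (b + 1)/(b + b) = 4 - (1 + b)/(2*b))
(((-7 + d(-4))/(-7/(-10) + 21))*1)*R = (((-7 + (½)*(-1 + 7*(-4))/(-4))/(-7/(-10) + 21))*1)*(-14) = (((-7 + (½)*(-¼)*(-1 - 28))/(-7*(-⅒) + 21))*1)*(-14) = (((-7 + (½)*(-¼)*(-29))/(7/10 + 21))*1)*(-14) = (((-7 + 29/8)/(217/10))*1)*(-14) = (-27/8*10/217*1)*(-14) = -135/868*1*(-14) = -135/868*(-14) = 135/62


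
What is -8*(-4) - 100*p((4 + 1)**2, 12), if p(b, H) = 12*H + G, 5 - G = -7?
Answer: -15568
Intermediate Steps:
G = 12 (G = 5 - 1*(-7) = 5 + 7 = 12)
p(b, H) = 12 + 12*H (p(b, H) = 12*H + 12 = 12 + 12*H)
-8*(-4) - 100*p((4 + 1)**2, 12) = -8*(-4) - 100*(12 + 12*12) = 32 - 100*(12 + 144) = 32 - 100*156 = 32 - 15600 = -15568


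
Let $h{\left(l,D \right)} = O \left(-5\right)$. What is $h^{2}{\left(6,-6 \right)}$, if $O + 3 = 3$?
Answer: $0$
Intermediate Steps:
$O = 0$ ($O = -3 + 3 = 0$)
$h{\left(l,D \right)} = 0$ ($h{\left(l,D \right)} = 0 \left(-5\right) = 0$)
$h^{2}{\left(6,-6 \right)} = 0^{2} = 0$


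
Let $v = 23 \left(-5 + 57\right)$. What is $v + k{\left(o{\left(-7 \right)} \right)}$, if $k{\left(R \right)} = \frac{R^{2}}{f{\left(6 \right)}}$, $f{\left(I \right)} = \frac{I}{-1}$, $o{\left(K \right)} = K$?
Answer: $\frac{7127}{6} \approx 1187.8$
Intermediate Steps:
$f{\left(I \right)} = - I$ ($f{\left(I \right)} = I \left(-1\right) = - I$)
$v = 1196$ ($v = 23 \cdot 52 = 1196$)
$k{\left(R \right)} = - \frac{R^{2}}{6}$ ($k{\left(R \right)} = \frac{R^{2}}{\left(-1\right) 6} = \frac{R^{2}}{-6} = - \frac{R^{2}}{6}$)
$v + k{\left(o{\left(-7 \right)} \right)} = 1196 - \frac{\left(-7\right)^{2}}{6} = 1196 - \frac{49}{6} = \frac{7127}{6}$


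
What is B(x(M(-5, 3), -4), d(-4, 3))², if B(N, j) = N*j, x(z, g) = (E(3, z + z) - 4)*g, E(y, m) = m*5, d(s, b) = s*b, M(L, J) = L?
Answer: 6718464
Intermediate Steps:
d(s, b) = b*s
E(y, m) = 5*m
x(z, g) = g*(-4 + 10*z) (x(z, g) = (5*(z + z) - 4)*g = (5*(2*z) - 4)*g = (10*z - 4)*g = (-4 + 10*z)*g = g*(-4 + 10*z))
B(x(M(-5, 3), -4), d(-4, 3))² = ((2*(-4)*(-2 + 5*(-5)))*(3*(-4)))² = ((2*(-4)*(-2 - 25))*(-12))² = ((2*(-4)*(-27))*(-12))² = (216*(-12))² = (-2592)² = 6718464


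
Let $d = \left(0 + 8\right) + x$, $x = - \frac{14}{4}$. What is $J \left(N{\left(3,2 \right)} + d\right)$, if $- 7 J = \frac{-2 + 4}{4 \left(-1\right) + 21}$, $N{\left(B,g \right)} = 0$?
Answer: $- \frac{9}{119} \approx -0.07563$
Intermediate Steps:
$x = - \frac{7}{2}$ ($x = \left(-14\right) \frac{1}{4} = - \frac{7}{2} \approx -3.5$)
$J = - \frac{2}{119}$ ($J = - \frac{\left(-2 + 4\right) \frac{1}{4 \left(-1\right) + 21}}{7} = - \frac{2 \frac{1}{-4 + 21}}{7} = - \frac{2 \cdot \frac{1}{17}}{7} = \left(- \frac{1}{7}\right) \frac{2}{17} = - \frac{2}{119} \approx -0.016807$)
$d = \frac{9}{2}$ ($d = \left(0 + 8\right) - \frac{7}{2} = 8 - \frac{7}{2} = \frac{9}{2} \approx 4.5$)
$J \left(N{\left(3,2 \right)} + d\right) = - \frac{2 \left(0 + \frac{9}{2}\right)}{119} = \left(- \frac{2}{119}\right) \frac{9}{2} = - \frac{9}{119}$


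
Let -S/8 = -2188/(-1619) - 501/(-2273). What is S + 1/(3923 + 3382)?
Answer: -338039168933/26882305035 ≈ -12.575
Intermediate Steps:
S = -46275544/3679987 (S = -8*(-2188/(-1619) - 501/(-2273)) = -8*(-2188*(-1/1619) - 501*(-1/2273)) = -8*(2188/1619 + 501/2273) = -8*5784443/3679987 = -46275544/3679987 ≈ -12.575)
S + 1/(3923 + 3382) = -46275544/3679987 + 1/(3923 + 3382) = -46275544/3679987 + 1/7305 = -338039168933/26882305035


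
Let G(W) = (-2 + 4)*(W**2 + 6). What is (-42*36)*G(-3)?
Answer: -45360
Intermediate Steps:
G(W) = 12 + 2*W**2 (G(W) = 2*(6 + W**2) = 12 + 2*W**2)
(-42*36)*G(-3) = (-42*36)*(12 + 2*(-3)**2) = -1512*(12 + 2*9) = -1512*(12 + 18) = -1512*30 = -45360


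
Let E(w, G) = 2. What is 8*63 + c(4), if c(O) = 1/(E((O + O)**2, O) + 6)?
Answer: 4033/8 ≈ 504.13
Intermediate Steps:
c(O) = 1/8 (c(O) = 1/(2 + 6) = 1/8)
8*63 + c(4) = 8*63 + 1/8 = 504 + 1/8 = 4033/8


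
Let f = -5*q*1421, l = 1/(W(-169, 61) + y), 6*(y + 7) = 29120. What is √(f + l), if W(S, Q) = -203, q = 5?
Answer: I*√6893445030710/13930 ≈ 188.48*I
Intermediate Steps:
y = 14539/3 (y = -7 + (⅙)*29120 = -7 + 14560/3 = 14539/3 ≈ 4846.3)
l = 3/13930 (l = 1/(-203 + 14539/3) = 1/(13930/3) = 3/13930 ≈ 0.00021536)
f = -35525 (f = -5*5*1421 = -25*1421 = -35525)
√(f + l) = √(-35525 + 3/13930) = √(-494863247/13930) = I*√6893445030710/13930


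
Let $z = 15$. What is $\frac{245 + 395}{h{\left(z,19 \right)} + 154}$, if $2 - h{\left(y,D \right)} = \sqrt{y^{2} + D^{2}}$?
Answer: $\frac{9984}{2375} + \frac{64 \sqrt{586}}{2375} \approx 4.8561$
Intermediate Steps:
$h{\left(y,D \right)} = 2 - \sqrt{D^{2} + y^{2}}$ ($h{\left(y,D \right)} = 2 - \sqrt{y^{2} + D^{2}} = 2 - \sqrt{D^{2} + y^{2}}$)
$\frac{245 + 395}{h{\left(z,19 \right)} + 154} = \frac{245 + 395}{\left(2 - \sqrt{19^{2} + 15^{2}}\right) + 154} = \frac{640}{\left(2 - \sqrt{361 + 225}\right) + 154} = \frac{640}{\left(2 - \sqrt{586}\right) + 154} = \frac{640}{156 - \sqrt{586}}$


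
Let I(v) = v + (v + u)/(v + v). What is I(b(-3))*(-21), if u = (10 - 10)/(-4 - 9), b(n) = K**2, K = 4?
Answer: -693/2 ≈ -346.50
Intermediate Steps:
b(n) = 16 (b(n) = 4**2 = 16)
u = 0 (u = 0/(-13) = 0*(-1/13) = 0)
I(v) = 1/2 + v (I(v) = v + (v + 0)/(v + v) = v + v/((2*v)) = v + v*(1/(2*v)) = v + 1/2 = 1/2 + v)
I(b(-3))*(-21) = (1/2 + 16)*(-21) = (33/2)*(-21) = -693/2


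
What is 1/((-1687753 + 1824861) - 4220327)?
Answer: -1/4083219 ≈ -2.4490e-7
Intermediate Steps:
1/((-1687753 + 1824861) - 4220327) = 1/(137108 - 4220327) = 1/(-4083219) = -1/4083219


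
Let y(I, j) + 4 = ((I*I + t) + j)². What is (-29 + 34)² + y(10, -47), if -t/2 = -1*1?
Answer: 3046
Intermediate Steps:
t = 2 (t = -(-2) = -2*(-1) = 2)
y(I, j) = -4 + (2 + j + I²)² (y(I, j) = -4 + ((I*I + 2) + j)² = -4 + ((I² + 2) + j)² = -4 + ((2 + I²) + j)² = -4 + (2 + j + I²)²)
(-29 + 34)² + y(10, -47) = (-29 + 34)² + (-4 + (2 - 47 + 10²)²) = 5² + (-4 + (2 - 47 + 100)²) = 25 + (-4 + 55²) = 25 + (-4 + 3025) = 25 + 3021 = 3046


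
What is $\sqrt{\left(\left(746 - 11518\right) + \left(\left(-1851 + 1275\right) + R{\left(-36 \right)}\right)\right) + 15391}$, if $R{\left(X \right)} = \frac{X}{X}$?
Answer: $2 \sqrt{1011} \approx 63.592$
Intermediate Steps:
$R{\left(X \right)} = 1$
$\sqrt{\left(\left(746 - 11518\right) + \left(\left(-1851 + 1275\right) + R{\left(-36 \right)}\right)\right) + 15391} = \sqrt{\left(\left(746 - 11518\right) + \left(\left(-1851 + 1275\right) + 1\right)\right) + 15391} = \sqrt{\left(-10772 + \left(-576 + 1\right)\right) + 15391} = \sqrt{\left(-10772 - 575\right) + 15391} = \sqrt{-11347 + 15391} = \sqrt{4044} = 2 \sqrt{1011}$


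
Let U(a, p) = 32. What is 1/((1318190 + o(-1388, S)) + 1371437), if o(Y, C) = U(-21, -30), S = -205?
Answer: 1/2689659 ≈ 3.7179e-7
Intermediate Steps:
o(Y, C) = 32
1/((1318190 + o(-1388, S)) + 1371437) = 1/((1318190 + 32) + 1371437) = 1/(1318222 + 1371437) = 1/2689659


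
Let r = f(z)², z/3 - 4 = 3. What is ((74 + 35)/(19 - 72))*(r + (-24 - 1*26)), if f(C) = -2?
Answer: 5014/53 ≈ 94.604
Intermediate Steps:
z = 21 (z = 12 + 3*3 = 12 + 9 = 21)
r = 4 (r = (-2)² = 4)
((74 + 35)/(19 - 72))*(r + (-24 - 1*26)) = ((74 + 35)/(19 - 72))*(4 + (-24 - 1*26)) = (109/(-53))*(4 + (-24 - 26)) = (109*(-1/53))*(4 - 50) = -109/53*(-46) = 5014/53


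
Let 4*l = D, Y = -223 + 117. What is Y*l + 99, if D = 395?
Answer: -20737/2 ≈ -10369.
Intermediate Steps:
Y = -106
l = 395/4 (l = (¼)*395 = 395/4 ≈ 98.750)
Y*l + 99 = -106*395/4 + 99 = -20935/2 + 99 = -20737/2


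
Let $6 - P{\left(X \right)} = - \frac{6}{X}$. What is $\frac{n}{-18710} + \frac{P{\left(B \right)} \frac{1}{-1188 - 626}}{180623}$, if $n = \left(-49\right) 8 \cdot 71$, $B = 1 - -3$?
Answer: $\frac{9119158055179}{6130333782620} \approx 1.4875$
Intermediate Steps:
$B = 4$ ($B = 1 + 3 = 4$)
$n = -27832$ ($n = \left(-392\right) 71 = -27832$)
$P{\left(X \right)} = 6 + \frac{6}{X}$ ($P{\left(X \right)} = 6 - - \frac{6}{X} = 6 + \frac{6}{X}$)
$\frac{n}{-18710} + \frac{P{\left(B \right)} \frac{1}{-1188 - 626}}{180623} = - \frac{27832}{-18710} + \frac{\left(6 + \frac{6}{4}\right) \frac{1}{-1188 - 626}}{180623} = \left(-27832\right) \left(- \frac{1}{18710}\right) + \frac{6 + 6 \cdot \frac{1}{4}}{-1814} \cdot \frac{1}{180623} = \frac{13916}{9355} + \left(6 + \frac{3}{2}\right) \left(- \frac{1}{1814}\right) \frac{1}{180623} = \frac{13916}{9355} + \frac{15}{2} \left(- \frac{1}{1814}\right) \frac{1}{180623} = \frac{13916}{9355} - \frac{15}{655300244} = \frac{9119158055179}{6130333782620}$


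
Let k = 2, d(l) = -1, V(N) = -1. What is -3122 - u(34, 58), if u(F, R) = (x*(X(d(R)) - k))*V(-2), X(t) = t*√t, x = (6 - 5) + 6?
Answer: -3136 - 7*I ≈ -3136.0 - 7.0*I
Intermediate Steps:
x = 7 (x = 1 + 6 = 7)
X(t) = t^(3/2)
u(F, R) = 14 + 7*I (u(F, R) = (7*((-1)^(3/2) - 1*2))*(-1) = (7*(-I - 2))*(-1) = (7*(-2 - I))*(-1) = (-14 - 7*I)*(-1) = 14 + 7*I)
-3122 - u(34, 58) = -3122 - (14 + 7*I) = -3122 + (-14 - 7*I) = -3136 - 7*I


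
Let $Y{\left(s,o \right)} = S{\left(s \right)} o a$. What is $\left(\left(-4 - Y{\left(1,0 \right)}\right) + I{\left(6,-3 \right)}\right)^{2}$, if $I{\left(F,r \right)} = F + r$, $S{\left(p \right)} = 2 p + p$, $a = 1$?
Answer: $1$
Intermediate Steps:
$S{\left(p \right)} = 3 p$
$Y{\left(s,o \right)} = 3 o s$ ($Y{\left(s,o \right)} = 3 s o 1 = 3 o s 1 = 3 o s$)
$\left(\left(-4 - Y{\left(1,0 \right)}\right) + I{\left(6,-3 \right)}\right)^{2} = \left(\left(-4 - 3 \cdot 0 \cdot 1\right) + \left(6 - 3\right)\right)^{2} = \left(\left(-4 - 0\right) + 3\right)^{2} = \left(\left(-4 + 0\right) + 3\right)^{2} = \left(-4 + 3\right)^{2} = \left(-1\right)^{2} = 1$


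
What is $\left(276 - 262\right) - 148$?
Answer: $-134$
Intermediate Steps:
$\left(276 - 262\right) - 148 = 14 - 148 = -134$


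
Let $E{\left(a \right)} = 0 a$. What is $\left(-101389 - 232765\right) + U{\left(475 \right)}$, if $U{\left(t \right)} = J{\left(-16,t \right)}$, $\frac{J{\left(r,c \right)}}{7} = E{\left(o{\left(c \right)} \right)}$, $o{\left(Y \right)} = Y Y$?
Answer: $-334154$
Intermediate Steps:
$o{\left(Y \right)} = Y^{2}$
$E{\left(a \right)} = 0$
$J{\left(r,c \right)} = 0$ ($J{\left(r,c \right)} = 7 \cdot 0 = 0$)
$U{\left(t \right)} = 0$
$\left(-101389 - 232765\right) + U{\left(475 \right)} = \left(-101389 - 232765\right) + 0 = -334154 + 0 = -334154$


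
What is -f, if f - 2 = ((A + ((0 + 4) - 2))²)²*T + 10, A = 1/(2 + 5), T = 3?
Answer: -180687/2401 ≈ -75.255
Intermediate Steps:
A = ⅐ (A = 1/7 = ⅐ ≈ 0.14286)
f = 180687/2401 (f = 2 + (((⅐ + ((0 + 4) - 2))²)²*3 + 10) = 2 + (((⅐ + (4 - 2))²)²*3 + 10) = 2 + (((⅐ + 2)²)²*3 + 10) = 2 + (((15/7)²)²*3 + 10) = 2 + ((225/49)²*3 + 10) = 2 + ((50625/2401)*3 + 10) = 2 + (151875/2401 + 10) = 2 + 175885/2401 = 180687/2401 ≈ 75.255)
-f = -1*180687/2401 = -180687/2401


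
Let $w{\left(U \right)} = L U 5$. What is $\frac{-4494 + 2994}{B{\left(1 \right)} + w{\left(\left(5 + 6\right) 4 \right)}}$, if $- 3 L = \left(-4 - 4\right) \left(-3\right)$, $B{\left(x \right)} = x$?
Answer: $\frac{1500}{1759} \approx 0.85276$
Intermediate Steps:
$L = -8$ ($L = - \frac{\left(-4 - 4\right) \left(-3\right)}{3} = - \frac{\left(-8\right) \left(-3\right)}{3} = \left(- \frac{1}{3}\right) 24 = -8$)
$w{\left(U \right)} = - 40 U$ ($w{\left(U \right)} = - 8 U 5 = - 40 U$)
$\frac{-4494 + 2994}{B{\left(1 \right)} + w{\left(\left(5 + 6\right) 4 \right)}} = \frac{-4494 + 2994}{1 - 40 \left(5 + 6\right) 4} = - \frac{1500}{1 - 40 \cdot 11 \cdot 4} = - \frac{1500}{1 - 1760} = - \frac{1500}{-1759} = \left(-1500\right) \left(- \frac{1}{1759}\right) = \frac{1500}{1759}$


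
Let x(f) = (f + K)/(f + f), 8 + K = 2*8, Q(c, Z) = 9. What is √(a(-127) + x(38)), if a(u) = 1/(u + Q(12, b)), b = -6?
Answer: √749949/1121 ≈ 0.77252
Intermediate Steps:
K = 8 (K = -8 + 2*8 = -8 + 16 = 8)
a(u) = 1/(9 + u) (a(u) = 1/(u + 9) = 1/(9 + u))
x(f) = (8 + f)/(2*f) (x(f) = (f + 8)/(f + f) = (8 + f)/((2*f)) = (8 + f)*(1/(2*f)) = (8 + f)/(2*f))
√(a(-127) + x(38)) = √(1/(9 - 127) + (½)*(8 + 38)/38) = √(1/(-118) + (½)*(1/38)*46) = √(-1/118 + 23/38) = √(669/1121) = √749949/1121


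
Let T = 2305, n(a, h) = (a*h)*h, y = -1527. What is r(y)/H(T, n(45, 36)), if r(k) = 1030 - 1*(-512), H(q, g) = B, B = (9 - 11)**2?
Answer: 771/2 ≈ 385.50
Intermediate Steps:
n(a, h) = a*h**2
B = 4 (B = (-2)**2 = 4)
H(q, g) = 4
r(k) = 1542 (r(k) = 1030 + 512 = 1542)
r(y)/H(T, n(45, 36)) = 1542/4 = 1542*(1/4) = 771/2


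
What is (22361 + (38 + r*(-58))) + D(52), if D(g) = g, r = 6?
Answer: 22103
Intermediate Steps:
(22361 + (38 + r*(-58))) + D(52) = (22361 + (38 + 6*(-58))) + 52 = (22361 + (38 - 348)) + 52 = (22361 - 310) + 52 = 22051 + 52 = 22103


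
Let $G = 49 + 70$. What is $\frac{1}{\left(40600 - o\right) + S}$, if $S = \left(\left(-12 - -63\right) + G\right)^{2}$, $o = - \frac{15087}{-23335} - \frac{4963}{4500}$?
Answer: $\frac{21001500}{1459613834021} \approx 1.4388 \cdot 10^{-5}$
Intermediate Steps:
$G = 119$
$o = - \frac{9584021}{21001500}$ ($o = \left(-15087\right) \left(- \frac{1}{23335}\right) - \frac{4963}{4500} = \frac{15087}{23335} - \frac{4963}{4500} = - \frac{9584021}{21001500} \approx -0.45635$)
$S = 28900$ ($S = \left(\left(-12 - -63\right) + 119\right)^{2} = \left(\left(-12 + 63\right) + 119\right)^{2} = \left(51 + 119\right)^{2} = 170^{2} = 28900$)
$\frac{1}{\left(40600 - o\right) + S} = \frac{1}{\left(40600 - - \frac{9584021}{21001500}\right) + 28900} = \frac{1}{\left(40600 + \frac{9584021}{21001500}\right) + 28900} = \frac{1}{\frac{852670484021}{21001500} + 28900} = \frac{1}{\frac{1459613834021}{21001500}} = \frac{21001500}{1459613834021}$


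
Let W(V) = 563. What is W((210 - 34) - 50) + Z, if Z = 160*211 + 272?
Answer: 34595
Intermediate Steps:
Z = 34032 (Z = 33760 + 272 = 34032)
W((210 - 34) - 50) + Z = 563 + 34032 = 34595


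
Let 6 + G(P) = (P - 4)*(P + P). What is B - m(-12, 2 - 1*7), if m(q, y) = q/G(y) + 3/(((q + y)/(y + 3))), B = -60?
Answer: -7165/119 ≈ -60.210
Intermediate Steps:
G(P) = -6 + 2*P*(-4 + P) (G(P) = -6 + (P - 4)*(P + P) = -6 + (-4 + P)*(2*P) = -6 + 2*P*(-4 + P))
m(q, y) = q/(-6 - 8*y + 2*y²) + 3*(3 + y)/(q + y) (m(q, y) = q/(-6 - 8*y + 2*y²) + 3/(((q + y)/(y + 3))) = q/(-6 - 8*y + 2*y²) + 3/(((q + y)/(3 + y))) = q/(-6 - 8*y + 2*y²) + 3*((3 + y)/(q + y)) = q/(-6 - 8*y + 2*y²) + 3*(3 + y)/(q + y))
B - m(-12, 2 - 1*7) = -60 - (54 - 1*(-12)² - 18*(2 - 1*7)² + 72*(2 - 1*7) - 1*(-12)*(2 - 1*7) + 6*(2 - 1*7)*(3 - (2 - 1*7)² + 4*(2 - 1*7)))/(2*(-12 + (2 - 1*7))*(3 - (2 - 1*7)² + 4*(2 - 1*7))) = -60 - (54 - 1*144 - 18*(2 - 7)² + 72*(2 - 7) - 1*(-12)*(2 - 7) + 6*(2 - 7)*(3 - (2 - 7)² + 4*(2 - 7)))/(2*(-12 + (2 - 7))*(3 - (2 - 7)² + 4*(2 - 7))) = -60 - (54 - 144 - 18*(-5)² + 72*(-5) - 1*(-12)*(-5) + 6*(-5)*(3 - 1*(-5)² + 4*(-5)))/(2*(-12 - 5)*(3 - 1*(-5)² + 4*(-5))) = -60 - (54 - 144 - 18*25 - 360 - 60 + 6*(-5)*(3 - 1*25 - 20))/(2*(-17)*(3 - 1*25 - 20)) = -60 - (-1)*(54 - 144 - 450 - 360 - 60 + 6*(-5)*(3 - 25 - 20))/(2*17*(3 - 25 - 20)) = -60 - (-1)*(54 - 144 - 450 - 360 - 60 + 6*(-5)*(-42))/(2*17*(-42)) = -60 - (-1)*(-1)*(54 - 144 - 450 - 360 - 60 + 1260)/(2*17*42) = -60 - (-1)*(-1)*300/(2*17*42) = -60 - 1*25/119 = -60 - 25/119 = -7165/119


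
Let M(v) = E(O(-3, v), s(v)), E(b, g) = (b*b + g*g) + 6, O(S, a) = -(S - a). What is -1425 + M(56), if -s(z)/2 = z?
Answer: 14606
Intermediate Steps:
s(z) = -2*z
O(S, a) = a - S
E(b, g) = 6 + b² + g² (E(b, g) = (b² + g²) + 6 = 6 + b² + g²)
M(v) = 6 + (3 + v)² + 4*v² (M(v) = 6 + (v - 1*(-3))² + (-2*v)² = 6 + (v + 3)² + 4*v² = 6 + (3 + v)² + 4*v²)
-1425 + M(56) = -1425 + (15 + 5*56² + 6*56) = -1425 + (15 + 5*3136 + 336) = -1425 + (15 + 15680 + 336) = -1425 + 16031 = 14606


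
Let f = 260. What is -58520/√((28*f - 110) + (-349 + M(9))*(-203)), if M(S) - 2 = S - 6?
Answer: -29260*√77002/38501 ≈ -210.89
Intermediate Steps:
M(S) = -4 + S (M(S) = 2 + (S - 6) = 2 + (-6 + S) = -4 + S)
-58520/√((28*f - 110) + (-349 + M(9))*(-203)) = -58520/√((28*260 - 110) + (-349 + (-4 + 9))*(-203)) = -58520/√((7280 - 110) + (-349 + 5)*(-203)) = -58520/√(7170 - 344*(-203)) = -58520/√(7170 + 69832) = -58520*√77002/77002 = -29260*√77002/38501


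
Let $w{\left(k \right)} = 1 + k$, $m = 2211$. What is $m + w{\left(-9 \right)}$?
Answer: $2203$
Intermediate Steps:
$m + w{\left(-9 \right)} = 2211 + \left(1 - 9\right) = 2211 - 8 = 2203$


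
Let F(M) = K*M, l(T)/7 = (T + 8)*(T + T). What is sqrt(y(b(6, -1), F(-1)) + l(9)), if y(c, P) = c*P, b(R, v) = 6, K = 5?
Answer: 8*sqrt(33) ≈ 45.956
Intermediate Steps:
l(T) = 14*T*(8 + T) (l(T) = 7*((T + 8)*(T + T)) = 7*((8 + T)*(2*T)) = 7*(2*T*(8 + T)) = 14*T*(8 + T))
F(M) = 5*M
y(c, P) = P*c
sqrt(y(b(6, -1), F(-1)) + l(9)) = sqrt((5*(-1))*6 + 14*9*(8 + 9)) = sqrt(-5*6 + 14*9*17) = sqrt(-30 + 2142) = sqrt(2112) = 8*sqrt(33)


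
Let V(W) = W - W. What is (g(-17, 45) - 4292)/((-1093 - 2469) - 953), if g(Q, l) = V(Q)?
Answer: 4292/4515 ≈ 0.95061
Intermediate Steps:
V(W) = 0
g(Q, l) = 0
(g(-17, 45) - 4292)/((-1093 - 2469) - 953) = (0 - 4292)/((-1093 - 2469) - 953) = -4292/(-3562 - 953) = -4292/(-4515) = -4292*(-1/4515) = 4292/4515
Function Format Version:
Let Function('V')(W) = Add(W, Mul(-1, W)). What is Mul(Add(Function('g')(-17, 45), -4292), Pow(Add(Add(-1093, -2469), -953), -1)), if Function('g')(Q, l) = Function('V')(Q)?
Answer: Rational(4292, 4515) ≈ 0.95061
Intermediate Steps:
Function('V')(W) = 0
Function('g')(Q, l) = 0
Mul(Add(Function('g')(-17, 45), -4292), Pow(Add(Add(-1093, -2469), -953), -1)) = Mul(Add(0, -4292), Pow(Add(Add(-1093, -2469), -953), -1)) = Mul(-4292, Pow(Add(-3562, -953), -1)) = Mul(-4292, Pow(-4515, -1)) = Mul(-4292, Rational(-1, 4515)) = Rational(4292, 4515)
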